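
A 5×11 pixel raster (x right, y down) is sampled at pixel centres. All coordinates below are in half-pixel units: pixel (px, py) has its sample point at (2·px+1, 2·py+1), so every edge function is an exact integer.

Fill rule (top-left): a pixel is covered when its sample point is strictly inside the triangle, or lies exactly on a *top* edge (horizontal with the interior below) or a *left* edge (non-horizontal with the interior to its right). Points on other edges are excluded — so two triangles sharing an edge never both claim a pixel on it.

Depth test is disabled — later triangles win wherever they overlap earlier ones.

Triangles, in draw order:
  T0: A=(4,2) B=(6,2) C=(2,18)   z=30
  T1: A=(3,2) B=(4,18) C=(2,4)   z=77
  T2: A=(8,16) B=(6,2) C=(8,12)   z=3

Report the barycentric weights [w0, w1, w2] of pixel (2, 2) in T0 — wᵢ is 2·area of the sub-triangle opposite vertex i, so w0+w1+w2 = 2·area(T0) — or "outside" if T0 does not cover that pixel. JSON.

T0:
  2·area = 32
  edge (4, 2)→(6, 2): d=(2,0) top-left  bias=+0
  edge (6, 2)→(2, 18): d=(-4,16) right/bottom  bias=-1
  edge (2, 18)→(4, 2): d=(2,-16) top-left  bias=+0
    (2,1)@(5, 3): e=[2,12,18] → #
    (3,1)@(7, 3): e=[2,-20,50] → ·
    (2,2)@(5, 5): e=[6,4,22] → #
    (3,2)@(7, 5): e=[6,-28,54] → ·
    (2,3)@(5, 7): e=[10,-4,26] → ·
    (1,5)@(3, 11): e=[18,12,2] → #
    (2,5)@(5, 11): e=[18,-20,34] → ·
    (1,6)@(3, 13): e=[22,4,6] → #
    (2,6)@(5, 13): e=[22,-28,38] → ·
    (1,7)@(3, 15): e=[26,-4,10] → ·
  covered (4 px):
    · · · · ·
    · · # · ·
    · · # · ·
    · · · · ·
    · · · · ·
    · # · · ·
    · # · · ·
    · · · · ·
    · · · · ·
    · · · · ·
    · · · · ·
T1:
  2·area = 18
  edge (3, 2)→(4, 18): d=(1,16) right/bottom  bias=-1
  edge (4, 18)→(2, 4): d=(-2,-14) top-left  bias=+0
  edge (2, 4)→(3, 2): d=(1,-2) top-left  bias=+0
    (1,1)@(3, 3): e=[1,16,1] → #
    (2,1)@(5, 3): e=[-31,44,5] → ·
    (1,2)@(3, 5): e=[3,12,3] → #
    (2,2)@(5, 5): e=[-29,40,7] → ·
    (1,3)@(3, 7): e=[5,8,5] → #
    (2,3)@(5, 7): e=[-27,36,9] → ·
    (1,4)@(3, 9): e=[7,4,7] → #
    (2,4)@(5, 9): e=[-25,32,11] → ·
    (1,5)@(3, 11): e=[9,0,9] → #  [on edge]
    (2,5)@(5, 11): e=[-23,28,13] → ·
    (1,6)@(3, 13): e=[11,-4,11] → ·
  covered (5 px):
    · · · · ·
    · # · · ·
    · # · · ·
    · # · · ·
    · # · · ·
    · # · · ·
    · · · · ·
    · · · · ·
    · · · · ·
    · · · · ·
    · · · · ·
T2:
  2·area = 8
  edge (8, 16)→(6, 2): d=(-2,-14) top-left  bias=+0
  edge (6, 2)→(8, 12): d=(2,10) right/bottom  bias=-1
  edge (8, 12)→(8, 16): d=(0,4) right/bottom  bias=-1
    (3,3)@(7, 7): e=[4,0,4] → ·  [on edge]
    (3,4)@(7, 9): e=[0,4,4] → #  [on edge]
    (4,4)@(9, 9): e=[28,-16,-4] → ·
    (3,5)@(7, 11): e=[-4,8,4] → ·
    (4,8)@(9, 17): e=[12,0,-4] → ·  [on edge]
  covered (1 px):
    · · · · ·
    · · · · ·
    · · · · ·
    · · · · ·
    · · · # ·
    · · · · ·
    · · · · ·
    · · · · ·
    · · · · ·
    · · · · ·
    · · · · ·

Final: [4,22,6]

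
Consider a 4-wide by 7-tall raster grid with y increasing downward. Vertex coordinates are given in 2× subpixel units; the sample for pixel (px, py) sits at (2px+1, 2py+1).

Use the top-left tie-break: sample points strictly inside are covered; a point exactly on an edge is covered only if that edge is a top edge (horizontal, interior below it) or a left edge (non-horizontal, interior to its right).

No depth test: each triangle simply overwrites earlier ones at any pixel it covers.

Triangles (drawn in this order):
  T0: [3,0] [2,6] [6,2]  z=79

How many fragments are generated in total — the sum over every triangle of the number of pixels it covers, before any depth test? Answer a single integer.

T0:
  2·area = 20  (B↔C swapped to make it positive)
  edge (3, 0)→(6, 2): d=(3,2) right/bottom  bias=-1
  edge (6, 2)→(2, 6): d=(-4,4) right/bottom  bias=-1
  edge (2, 6)→(3, 0): d=(1,-6) top-left  bias=+0
    (1,0)@(3, 1): e=[3,16,1] → X
    (2,0)@(5, 1): e=[-1,8,13] → .
    (3,0)@(7, 1): e=[-5,0,25] → .  [on edge]
    (1,1)@(3, 3): e=[9,8,3] → X
    (2,1)@(5, 3): e=[5,0,15] → .  [on edge]
    (1,2)@(3, 5): e=[15,0,5] → .  [on edge]
    (0,3)@(1, 7): e=[25,0,-5] → .  [on edge]
  covered (2 px):
    . X . .
    . X . .
    . . . .
    . . . .
    . . . .
    . . . .
    . . . .

Final: 2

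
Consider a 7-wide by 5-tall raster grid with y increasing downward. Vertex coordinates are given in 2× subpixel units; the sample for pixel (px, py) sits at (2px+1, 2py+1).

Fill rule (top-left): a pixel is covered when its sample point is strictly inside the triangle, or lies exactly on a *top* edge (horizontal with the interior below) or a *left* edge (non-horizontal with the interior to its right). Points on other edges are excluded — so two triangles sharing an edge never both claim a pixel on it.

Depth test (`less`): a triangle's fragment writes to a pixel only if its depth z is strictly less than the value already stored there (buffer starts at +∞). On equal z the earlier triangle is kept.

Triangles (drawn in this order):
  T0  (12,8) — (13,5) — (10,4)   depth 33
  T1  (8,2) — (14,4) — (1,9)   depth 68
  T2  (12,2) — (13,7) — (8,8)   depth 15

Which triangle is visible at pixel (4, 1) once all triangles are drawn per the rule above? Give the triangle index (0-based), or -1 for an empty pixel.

T0:
  2·area = 10  (B↔C swapped to make it positive)
  edge (12, 8)→(10, 4): d=(-2,-4) top-left  bias=+0
  edge (10, 4)→(13, 5): d=(3,1) right/bottom  bias=-1
  edge (13, 5)→(12, 8): d=(-1,3) right/bottom  bias=-1
    (0,0)@(1, 1): e=[-30,0,40] → .  [on edge]
    (3,1)@(7, 3): e=[-10,0,20] → .  [on edge]
    (5,2)@(11, 5): e=[2,2,6] → X
    (6,2)@(13, 5): e=[10,0,0] → .  [on edge]
    (5,3)@(11, 7): e=[-2,8,4] → .
  covered (1 px):
    . . . . . . .
    . . . . . . .
    . . . . . X .
    . . . . . . .
    . . . . . . .
T1:
  2·area = 56
  edge (8, 2)→(14, 4): d=(6,2) right/bottom  bias=-1
  edge (14, 4)→(1, 9): d=(-13,5) right/bottom  bias=-1
  edge (1, 9)→(8, 2): d=(7,-7) top-left  bias=+0
    (2,0)@(5, 1): e=[0,84,-28] → .  [on edge]
    (4,0)@(9, 1): e=[-8,64,0] → .  [on edge]
    (3,1)@(7, 3): e=[8,48,0] → X  [on edge]
    (4,1)@(9, 3): e=[4,38,14] → X
    (5,1)@(11, 3): e=[0,28,28] → .  [on edge]
    (2,2)@(5, 5): e=[24,32,0] → X  [on edge]
    (5,2)@(11, 5): e=[12,2,42] → X
    (6,2)@(13, 5): e=[8,-8,56] → .
    (1,3)@(3, 7): e=[40,16,0] → X  [on edge]
    (3,3)@(7, 7): e=[32,-4,28] → .
    (4,3)@(9, 7): e=[28,-14,42] → .
    (5,3)@(11, 7): e=[24,-24,56] → .
    (0,4)@(1, 9): e=[56,0,0] → .  [on edge]
  covered (8 px):
    . . . . . . .
    . . . X X . .
    . . X X X X .
    . X X . . . .
    . . . . . . .
T2:
  2·area = 26
  edge (12, 2)→(13, 7): d=(1,5) right/bottom  bias=-1
  edge (13, 7)→(8, 8): d=(-5,1) right/bottom  bias=-1
  edge (8, 8)→(12, 2): d=(4,-6) top-left  bias=+0
    (5,2)@(11, 5): e=[8,12,6] → X
    (6,2)@(13, 5): e=[-2,10,18] → .
    (4,3)@(9, 7): e=[20,4,2] → X
    (6,3)@(13, 7): e=[0,0,26] → .  [on edge]
    (1,4)@(3, 9): e=[52,0,-26] → .  [on edge]
    (4,4)@(9, 9): e=[22,-6,10] → .
    (5,4)@(11, 9): e=[12,-8,22] → .
  covered (3 px):
    . . . . . . .
    . . . . . . .
    . . . . . X .
    . . . . X X .
    . . . . . . .

Z-buffer (winner per pixel, '.' = empty):
  . . . . . . .
  . . . 1 1 . .
  . . 1 1 1 2 .
  . 1 1 . 2 2 .
  . . . . . . .

Result: 1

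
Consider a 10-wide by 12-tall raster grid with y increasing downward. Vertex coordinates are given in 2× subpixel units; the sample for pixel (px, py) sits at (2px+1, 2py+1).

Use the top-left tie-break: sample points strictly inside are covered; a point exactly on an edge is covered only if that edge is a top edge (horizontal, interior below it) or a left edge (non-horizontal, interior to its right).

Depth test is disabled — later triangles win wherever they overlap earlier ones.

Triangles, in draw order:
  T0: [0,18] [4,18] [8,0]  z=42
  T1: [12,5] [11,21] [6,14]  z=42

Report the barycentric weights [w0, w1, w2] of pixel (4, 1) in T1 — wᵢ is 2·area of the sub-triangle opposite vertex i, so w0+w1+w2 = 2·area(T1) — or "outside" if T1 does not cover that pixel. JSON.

T0:
  2·area = 72  (B↔C swapped to make it positive)
  edge (0, 18)→(8, 0): d=(8,-18) top-left  bias=+0
  edge (8, 0)→(4, 18): d=(-4,18) right/bottom  bias=-1
  edge (4, 18)→(0, 18): d=(-4,0) right/bottom  bias=-1
    (3,1)@(7, 3): e=[6,6,60] → #
    (4,1)@(9, 3): e=[42,-30,60] → ·
    (3,2)@(7, 5): e=[22,-2,52] → ·
    (2,3)@(5, 7): e=[2,26,44] → #
    (3,3)@(7, 7): e=[38,-10,44] → ·
    (2,4)@(5, 9): e=[18,18,36] → #
    (3,4)@(7, 9): e=[54,-18,36] → ·
    (2,5)@(5, 11): e=[34,10,28] → #
    (3,5)@(7, 11): e=[70,-26,28] → ·
    (1,6)@(3, 13): e=[14,38,20] → #
    (3,6)@(7, 13): e=[86,-34,20] → ·
    (1,7)@(3, 15): e=[30,30,12] → #
  covered (9 px):
    · · · · · · · · · ·
    · · · # · · · · · ·
    · · · · · · · · · ·
    · · # · · · · · · ·
    · · # · · · · · · ·
    · · # · · · · · · ·
    · # # · · · · · · ·
    · # · · · · · · · ·
    # # · · · · · · · ·
    · · · · · · · · · ·
    · · · · · · · · · ·
    · · · · · · · · · ·
T1:
  2·area = 87
  edge (12, 5)→(11, 21): d=(-1,16) right/bottom  bias=-1
  edge (11, 21)→(6, 14): d=(-5,-7) top-left  bias=+0
  edge (6, 14)→(12, 5): d=(6,-9) top-left  bias=+0
    (0,3)@(1, 7): e=[174,0,-87] → ·  [on edge]
    (5,3)@(11, 7): e=[14,70,3] → #
    (6,3)@(13, 7): e=[-18,84,21] → ·
    (5,4)@(11, 9): e=[12,60,15] → #
    (6,4)@(13, 9): e=[-20,74,33] → ·
    (4,5)@(9, 11): e=[42,36,9] → #
    (6,5)@(13, 11): e=[-22,64,45] → ·
    (3,6)@(7, 13): e=[72,12,3] → #
    (6,6)@(13, 13): e=[-24,54,57] → ·
    (3,7)@(7, 15): e=[70,2,15] → #
    (6,7)@(13, 15): e=[-26,44,69] → ·
    (3,8)@(7, 17): e=[68,-8,27] → ·
    (5,10)@(11, 21): e=[0,0,87] → ·  [on edge]
  covered (13 px):
    · · · · · · · · · ·
    · · · · · · · · · ·
    · · · · · · · · · ·
    · · · · · # · · · ·
    · · · · · # · · · ·
    · · · · # # · · · ·
    · · · # # # · · · ·
    · · · # # # · · · ·
    · · · · # # · · · ·
    · · · · · # · · · ·
    · · · · · · · · · ·
    · · · · · · · · · ·

Final: "outside"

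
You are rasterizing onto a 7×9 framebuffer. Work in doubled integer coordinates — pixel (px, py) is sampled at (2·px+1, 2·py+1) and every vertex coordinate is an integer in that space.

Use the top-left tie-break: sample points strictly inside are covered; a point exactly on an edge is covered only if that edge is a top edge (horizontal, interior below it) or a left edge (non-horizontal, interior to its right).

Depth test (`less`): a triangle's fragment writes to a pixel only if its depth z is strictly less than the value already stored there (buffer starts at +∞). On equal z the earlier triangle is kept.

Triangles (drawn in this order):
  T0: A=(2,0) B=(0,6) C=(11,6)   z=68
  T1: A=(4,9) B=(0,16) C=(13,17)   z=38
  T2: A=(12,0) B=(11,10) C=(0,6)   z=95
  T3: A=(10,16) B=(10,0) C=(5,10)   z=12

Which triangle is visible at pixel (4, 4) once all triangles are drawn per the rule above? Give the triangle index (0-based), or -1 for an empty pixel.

T0:
  2·area = 66  (B↔C swapped to make it positive)
  edge (2, 0)→(11, 6): d=(9,6) right/bottom  bias=-1
  edge (11, 6)→(0, 6): d=(-11,0) right/bottom  bias=-1
  edge (0, 6)→(2, 0): d=(2,-6) top-left  bias=+0
    (1,0)@(3, 1): e=[3,55,8] → X
    (2,0)@(5, 1): e=[-9,55,20] → .
    (0,1)@(1, 3): e=[33,33,0] → X  [on edge]
    (2,1)@(5, 3): e=[9,33,24] → X
    (3,1)@(7, 3): e=[-3,33,36] → .
    (0,2)@(1, 5): e=[51,11,4] → X
    (3,2)@(7, 5): e=[15,11,40] → X
    (4,2)@(9, 5): e=[3,11,52] → X
    (5,2)@(11, 5): e=[-9,11,64] → .
    (0,3)@(1, 7): e=[69,-11,8] → .
    (1,3)@(3, 7): e=[57,-11,20] → .
    (2,3)@(5, 7): e=[45,-11,32] → .
  covered (9 px):
    . X . . . . .
    X X X . . . .
    X X X X X . .
    . . . . . . .
    . . . . . . .
    . . . . . . .
    . . . . . . .
    . . . . . . .
    . . . . . . .
T1:
  2·area = 95  (B↔C swapped to make it positive)
  edge (4, 9)→(13, 17): d=(9,8) right/bottom  bias=-1
  edge (13, 17)→(0, 16): d=(-13,-1) top-left  bias=+0
  edge (0, 16)→(4, 9): d=(4,-7) top-left  bias=+0
    (1,5)@(3, 11): e=[26,68,1] → X
    (2,5)@(5, 11): e=[10,70,15] → X
    (3,5)@(7, 11): e=[-6,72,29] → .
    (1,6)@(3, 13): e=[44,42,9] → X
    (3,6)@(7, 13): e=[12,46,37] → X
    (4,6)@(9, 13): e=[-4,48,51] → .
    (0,7)@(1, 15): e=[78,14,3] → X
    (4,7)@(9, 15): e=[14,22,59] → X
    (5,7)@(11, 15): e=[-2,24,73] → .
    (0,8)@(1, 17): e=[96,-12,11] → .
    (1,8)@(3, 17): e=[80,-10,25] → .
    (2,8)@(5, 17): e=[64,-8,39] → .
    (6,8)@(13, 17): e=[0,0,95] → .  [on edge]
  covered (10 px):
    . . . . . . .
    . . . . . . .
    . . . . . . .
    . . . . . . .
    . . . . . . .
    . X X . . . .
    . X X X . . .
    X X X X X . .
    . . . . . . .
T2:
  2·area = 114
  edge (12, 0)→(11, 10): d=(-1,10) right/bottom  bias=-1
  edge (11, 10)→(0, 6): d=(-11,-4) top-left  bias=+0
  edge (0, 6)→(12, 0): d=(12,-6) top-left  bias=+0
    (5,0)@(11, 1): e=[9,99,6] → X
    (6,0)@(13, 1): e=[-11,107,18] → .
    (3,1)@(7, 3): e=[47,61,6] → X
    (4,1)@(9, 3): e=[27,69,18] → X
    (6,1)@(13, 3): e=[-13,85,42] → .
    (1,2)@(3, 5): e=[85,23,6] → X
    (2,2)@(5, 5): e=[65,31,18] → X
    (6,2)@(13, 5): e=[-15,63,66] → .
    (1,3)@(3, 7): e=[83,1,30] → X
    (6,3)@(13, 7): e=[-17,41,90] → .
    (1,4)@(3, 9): e=[81,-21,54] → .
    (2,4)@(5, 9): e=[61,-13,66] → .
  covered (16 px):
    . . . . . X .
    . . . X X X .
    . X X X X X .
    . X X X X X .
    . . . . X X .
    . . . . . . .
    . . . . . . .
    . . . . . . .
    . . . . . . .
T3:
  2·area = 80  (B↔C swapped to make it positive)
  edge (10, 16)→(5, 10): d=(-5,-6) top-left  bias=+0
  edge (5, 10)→(10, 0): d=(5,-10) top-left  bias=+0
  edge (10, 0)→(10, 16): d=(0,16) right/bottom  bias=-1
    (4,1)@(9, 3): e=[59,5,16] → X
    (5,1)@(11, 3): e=[71,25,-16] → .
    (4,2)@(9, 5): e=[49,15,16] → X
    (5,2)@(11, 5): e=[61,35,-16] → .
    (3,3)@(7, 7): e=[27,5,48] → X
    (5,3)@(11, 7): e=[51,45,-16] → .
    (3,4)@(7, 9): e=[17,15,48] → X
    (5,4)@(11, 9): e=[41,55,-16] → .
    (3,5)@(7, 11): e=[7,25,48] → X
    (5,5)@(11, 11): e=[31,65,-16] → .
    (3,6)@(7, 13): e=[-3,35,48] → .
    (4,6)@(9, 13): e=[9,55,16] → X
  covered (9 px):
    . . . . . . .
    . . . . X . .
    . . . . X . .
    . . . X X . .
    . . . X X . .
    . . . X X . .
    . . . . X . .
    . . . . . . .
    . . . . . . .

Z-buffer (winner per pixel, '.' = empty):
  . 0 . . . 2 .
  0 0 0 2 3 2 .
  0 0 0 0 3 2 .
  . 2 2 3 3 2 .
  . . . 3 3 2 .
  . 1 1 3 3 . .
  . 1 1 1 3 . .
  1 1 1 1 1 . .
  . . . . . . .

Result: 3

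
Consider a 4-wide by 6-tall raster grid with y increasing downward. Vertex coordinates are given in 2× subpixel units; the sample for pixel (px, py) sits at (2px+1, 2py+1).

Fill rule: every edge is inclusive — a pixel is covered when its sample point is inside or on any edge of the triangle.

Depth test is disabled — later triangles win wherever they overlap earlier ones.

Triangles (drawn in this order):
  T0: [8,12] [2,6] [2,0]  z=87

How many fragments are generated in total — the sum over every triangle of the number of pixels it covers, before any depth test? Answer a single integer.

T0:
  2·area = 36
  edge (8, 12)→(2, 6): d=(-6,-6) inclusive
  edge (2, 6)→(2, 0): d=(0,-6) inclusive
  edge (2, 0)→(8, 12): d=(6,12) inclusive
    (1,1)@(3, 3): e=[24,6,6] → X
    (2,1)@(5, 3): e=[36,18,-18] → .
    (0,2)@(1, 5): e=[0,-6,42] → .  [on edge]
    (1,2)@(3, 5): e=[12,6,18] → X
    (2,2)@(5, 5): e=[24,18,-6] → .
    (1,3)@(3, 7): e=[0,6,30] → X  [on edge]
    (2,3)@(5, 7): e=[12,18,6] → X
    (3,3)@(7, 7): e=[24,30,-18] → .
    (1,4)@(3, 9): e=[-12,6,42] → .
    (2,4)@(5, 9): e=[0,18,18] → X  [on edge]
    (3,4)@(7, 9): e=[12,30,-6] → .
    (2,5)@(5, 11): e=[-12,18,30] → .
    (3,5)@(7, 11): e=[0,30,6] → X  [on edge]
  covered (6 px):
    . . . .
    . X . .
    . X . .
    . X X .
    . . X .
    . . . X

Answer: 6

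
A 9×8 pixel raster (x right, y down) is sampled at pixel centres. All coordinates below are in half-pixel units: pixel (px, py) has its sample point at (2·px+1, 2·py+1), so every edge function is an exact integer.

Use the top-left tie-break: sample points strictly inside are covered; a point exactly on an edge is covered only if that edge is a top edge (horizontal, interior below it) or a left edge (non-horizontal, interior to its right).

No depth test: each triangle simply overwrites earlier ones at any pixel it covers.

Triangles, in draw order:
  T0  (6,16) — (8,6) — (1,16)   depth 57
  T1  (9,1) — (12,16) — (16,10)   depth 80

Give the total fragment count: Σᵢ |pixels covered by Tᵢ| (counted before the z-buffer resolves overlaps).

T0:
  2·area = 50  (B↔C swapped to make it positive)
  edge (6, 16)→(1, 16): d=(-5,0) right/bottom  bias=-1
  edge (1, 16)→(8, 6): d=(7,-10) top-left  bias=+0
  edge (8, 6)→(6, 16): d=(-2,10) right/bottom  bias=-1
    (4,0)@(9, 1): e=[75,-25,0] → .  [on edge]
    (3,4)@(7, 9): e=[35,11,4] → X
    (4,4)@(9, 9): e=[35,31,-16] → .
    (2,5)@(5, 11): e=[25,5,20] → X
    (3,5)@(7, 11): e=[25,25,0] → .  [on edge]
    (2,6)@(5, 13): e=[15,19,16] → X
    (3,6)@(7, 13): e=[15,39,-4] → .
    (1,7)@(3, 15): e=[5,13,32] → X
    (3,7)@(7, 15): e=[5,53,-8] → .
  covered (5 px):
    . . . . . . . . .
    . . . . . . . . .
    . . . . . . . . .
    . . . . . . . . .
    . . . X . . . . .
    . . X . . . . . .
    . . X . . . . . .
    . X X . . . . . .
T1:
  2·area = 78  (B↔C swapped to make it positive)
  edge (9, 1)→(16, 10): d=(7,9) right/bottom  bias=-1
  edge (16, 10)→(12, 16): d=(-4,6) right/bottom  bias=-1
  edge (12, 16)→(9, 1): d=(-3,-15) top-left  bias=+0
    (4,0)@(9, 1): e=[0,78,0] → .  [on edge]
    (5,2)@(11, 5): e=[10,50,18] → X
    (6,2)@(13, 5): e=[-8,38,48] → .
    (5,3)@(11, 7): e=[24,42,12] → X
    (6,3)@(13, 7): e=[6,30,42] → X
    (7,3)@(15, 7): e=[-12,18,72] → .
    (5,4)@(11, 9): e=[38,34,6] → X
    (7,4)@(15, 9): e=[2,10,66] → X
    (8,4)@(17, 9): e=[-16,-2,96] → .
    (5,5)@(11, 11): e=[52,26,0] → X  [on edge]
    (8,5)@(17, 11): e=[-2,-10,90] → .
    (5,6)@(11, 13): e=[66,18,-6] → .
  covered (10 px):
    . . . . . . . . .
    . . . . . . . . .
    . . . . . X . . .
    . . . . . X X . .
    . . . . . X X X .
    . . . . . X X X .
    . . . . . . X . .
    . . . . . . . . .

Result: 15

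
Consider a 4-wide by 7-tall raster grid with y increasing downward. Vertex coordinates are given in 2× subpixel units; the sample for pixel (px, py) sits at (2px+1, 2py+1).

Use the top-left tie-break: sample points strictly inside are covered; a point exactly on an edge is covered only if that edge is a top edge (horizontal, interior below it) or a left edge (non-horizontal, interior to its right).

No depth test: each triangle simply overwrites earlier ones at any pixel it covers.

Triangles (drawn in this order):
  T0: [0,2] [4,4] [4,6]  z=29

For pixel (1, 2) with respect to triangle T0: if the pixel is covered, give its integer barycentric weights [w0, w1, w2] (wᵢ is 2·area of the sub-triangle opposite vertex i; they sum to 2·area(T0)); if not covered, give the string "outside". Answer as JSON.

T0:
  2·area = 8
  edge (0, 2)→(4, 4): d=(4,2) right/bottom  bias=-1
  edge (4, 4)→(4, 6): d=(0,2) right/bottom  bias=-1
  edge (4, 6)→(0, 2): d=(-4,-4) top-left  bias=+0
    (0,1)@(1, 3): e=[2,6,0] → #  [on edge]
    (1,1)@(3, 3): e=[-2,2,8] → ·
    (0,2)@(1, 5): e=[10,6,-8] → ·
    (1,2)@(3, 5): e=[6,2,0] → #  [on edge]
    (2,2)@(5, 5): e=[2,-2,8] → ·
    (1,3)@(3, 7): e=[14,2,-8] → ·
    (2,3)@(5, 7): e=[10,-2,0] → ·  [on edge]
    (3,4)@(7, 9): e=[14,-6,0] → ·  [on edge]
  covered (2 px):
    · · · ·
    # · · ·
    · # · ·
    · · · ·
    · · · ·
    · · · ·
    · · · ·

Result: [2,0,6]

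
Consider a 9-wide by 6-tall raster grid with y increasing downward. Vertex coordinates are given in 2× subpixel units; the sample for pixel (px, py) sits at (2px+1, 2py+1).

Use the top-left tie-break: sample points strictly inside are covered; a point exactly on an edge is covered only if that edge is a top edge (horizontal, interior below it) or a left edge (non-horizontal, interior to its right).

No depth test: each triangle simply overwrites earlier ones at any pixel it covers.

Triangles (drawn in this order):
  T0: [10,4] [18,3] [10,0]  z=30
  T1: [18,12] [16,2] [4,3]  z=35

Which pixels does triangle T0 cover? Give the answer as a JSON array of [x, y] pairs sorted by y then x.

T0:
  2·area = 32  (B↔C swapped to make it positive)
  edge (10, 4)→(10, 0): d=(0,-4) top-left  bias=+0
  edge (10, 0)→(18, 3): d=(8,3) right/bottom  bias=-1
  edge (18, 3)→(10, 4): d=(-8,1) right/bottom  bias=-1
    (5,0)@(11, 1): e=[4,5,23] → X
    (6,0)@(13, 1): e=[12,-1,21] → .
    (5,1)@(11, 3): e=[4,21,7] → X
    (6,1)@(13, 3): e=[12,15,5] → X
    (7,1)@(15, 3): e=[20,9,3] → X
    (8,1)@(17, 3): e=[28,3,1] → X
    (5,2)@(11, 5): e=[4,37,-9] → .
    (6,2)@(13, 5): e=[12,31,-11] → .
    (7,2)@(15, 5): e=[20,25,-13] → .
    (8,2)@(17, 5): e=[28,19,-15] → .
  covered (5 px):
    . . . . . X . . .
    . . . . . X X X X
    . . . . . . . . .
    . . . . . . . . .
    . . . . . . . . .
    . . . . . . . . .
T1:
  2·area = 122  (B↔C swapped to make it positive)
  edge (18, 12)→(4, 3): d=(-14,-9) top-left  bias=+0
  edge (4, 3)→(16, 2): d=(12,-1) top-left  bias=+0
  edge (16, 2)→(18, 12): d=(2,10) right/bottom  bias=-1
    (2,1)@(5, 3): e=[9,1,112] → X
    (3,1)@(7, 3): e=[27,3,92] → X
    (4,1)@(9, 3): e=[45,5,72] → X
    (5,1)@(11, 3): e=[63,7,52] → X
    (6,1)@(13, 3): e=[81,9,32] → X
    (7,1)@(15, 3): e=[99,11,12] → X
    (8,1)@(17, 3): e=[117,13,-8] → .
    (2,2)@(5, 5): e=[-19,25,116] → .
    (3,2)@(7, 5): e=[-1,27,96] → .
    (4,2)@(9, 5): e=[17,29,76] → X
    (8,2)@(17, 5): e=[89,37,-4] → .
    (4,3)@(9, 7): e=[-11,53,80] → .
    (8,3)@(17, 7): e=[61,61,0] → .  [on edge]
  covered (16 px):
    . . . . . . . . .
    . . X X X X X X .
    . . . . X X X X .
    . . . . . X X X .
    . . . . . . . X X
    . . . . . . . . X

Final: [[5,0],[5,1],[6,1],[7,1],[8,1]]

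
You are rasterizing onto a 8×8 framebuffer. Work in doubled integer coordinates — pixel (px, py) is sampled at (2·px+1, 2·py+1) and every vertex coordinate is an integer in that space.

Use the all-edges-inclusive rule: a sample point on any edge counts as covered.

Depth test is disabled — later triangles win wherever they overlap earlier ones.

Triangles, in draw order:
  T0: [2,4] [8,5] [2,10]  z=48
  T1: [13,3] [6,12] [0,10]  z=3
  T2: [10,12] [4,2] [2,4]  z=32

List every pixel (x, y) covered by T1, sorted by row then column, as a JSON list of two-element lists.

T0:
  2·area = 36
  edge (2, 4)→(8, 5): d=(6,1) inclusive
  edge (8, 5)→(2, 10): d=(-6,5) inclusive
  edge (2, 10)→(2, 4): d=(0,-6) inclusive
    (1,2)@(3, 5): e=[5,25,6] → X
    (2,2)@(5, 5): e=[3,15,18] → X
    (3,2)@(7, 5): e=[1,5,30] → X
    (4,2)@(9, 5): e=[-1,-5,42] → .
    (1,3)@(3, 7): e=[17,13,6] → X
    (3,3)@(7, 7): e=[13,-7,30] → .
    (1,4)@(3, 9): e=[29,1,6] → X
    (2,4)@(5, 9): e=[27,-9,18] → .
    (1,5)@(3, 11): e=[41,-11,6] → .
  covered (6 px):
    . . . . . . . .
    . . . . . . . .
    . X X X . . . .
    . X X . . . . .
    . X . . . . . .
    . . . . . . . .
    . . . . . . . .
    . . . . . . . .
T1:
  2·area = 68
  edge (13, 3)→(6, 12): d=(-7,9) inclusive
  edge (6, 12)→(0, 10): d=(-6,-2) inclusive
  edge (0, 10)→(13, 3): d=(13,-7) inclusive
    (6,1)@(13, 3): e=[0,68,0] → X  [on edge]
    (7,1)@(15, 3): e=[-18,72,14] → .
    (5,2)@(11, 5): e=[4,52,12] → X
    (6,2)@(13, 5): e=[-14,56,26] → .
    (3,3)@(7, 7): e=[26,32,10] → X
    (4,3)@(9, 7): e=[8,36,24] → X
    (5,3)@(11, 7): e=[-10,40,38] → .
    (1,4)@(3, 9): e=[48,12,8] → X
    (2,4)@(5, 9): e=[30,16,22] → X
    (4,4)@(9, 9): e=[-6,24,50] → .
    (1,5)@(3, 11): e=[34,0,34] → X  [on edge]
    (3,5)@(7, 11): e=[-2,8,62] → .
    (4,6)@(9, 13): e=[-34,0,102] → .  [on edge]
    (7,7)@(15, 15): e=[-102,0,170] → .  [on edge]
  covered (9 px):
    . . . . . . . .
    . . . . . . X .
    . . . . . X . .
    . . . X X . . .
    . X X X . . . .
    . X X . . . . .
    . . . . . . . .
    . . . . . . . .
T2:
  2·area = 32  (B↔C swapped to make it positive)
  edge (10, 12)→(2, 4): d=(-8,-8) inclusive
  edge (2, 4)→(4, 2): d=(2,-2) inclusive
  edge (4, 2)→(10, 12): d=(6,10) inclusive
    (2,0)@(5, 1): e=[48,0,-16] → .  [on edge]
    (0,1)@(1, 3): e=[0,-4,36] → .  [on edge]
    (1,1)@(3, 3): e=[16,0,16] → X  [on edge]
    (2,1)@(5, 3): e=[32,4,-4] → .
    (0,2)@(1, 5): e=[-16,0,48] → .  [on edge]
    (1,2)@(3, 5): e=[0,4,28] → X  [on edge]
    (2,2)@(5, 5): e=[16,8,8] → X
    (3,2)@(7, 5): e=[32,12,-12] → .
    (1,3)@(3, 7): e=[-16,8,40] → .
    (2,3)@(5, 7): e=[0,12,20] → X  [on edge]
    (3,3)@(7, 7): e=[16,16,0] → X  [on edge]
    (4,3)@(9, 7): e=[32,20,-20] → .
    (3,4)@(7, 9): e=[0,20,12] → X  [on edge]
    (4,5)@(9, 11): e=[0,28,4] → X  [on edge]
    (5,6)@(11, 13): e=[0,36,-4] → .  [on edge]
    (6,7)@(13, 15): e=[0,44,-12] → .  [on edge]
  covered (7 px):
    . . . . . . . .
    . X . . . . . .
    . X X . . . . .
    . . X X . . . .
    . . . X . . . .
    . . . . X . . .
    . . . . . . . .
    . . . . . . . .

Final: [[6,1],[5,2],[3,3],[4,3],[1,4],[2,4],[3,4],[1,5],[2,5]]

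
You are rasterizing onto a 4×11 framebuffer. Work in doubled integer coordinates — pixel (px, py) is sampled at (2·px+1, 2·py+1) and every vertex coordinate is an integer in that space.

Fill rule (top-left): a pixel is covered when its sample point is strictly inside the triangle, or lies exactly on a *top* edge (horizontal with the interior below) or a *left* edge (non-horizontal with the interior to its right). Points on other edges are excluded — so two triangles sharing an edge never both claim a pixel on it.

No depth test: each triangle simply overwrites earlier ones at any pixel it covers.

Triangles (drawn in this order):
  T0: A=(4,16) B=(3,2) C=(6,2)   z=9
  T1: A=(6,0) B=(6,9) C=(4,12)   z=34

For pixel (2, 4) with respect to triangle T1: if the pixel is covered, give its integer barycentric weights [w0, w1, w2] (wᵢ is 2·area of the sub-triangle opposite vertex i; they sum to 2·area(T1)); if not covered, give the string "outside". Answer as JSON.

T0:
  2·area = 42
  edge (4, 16)→(3, 2): d=(-1,-14) top-left  bias=+0
  edge (3, 2)→(6, 2): d=(3,0) top-left  bias=+0
  edge (6, 2)→(4, 16): d=(-2,14) right/bottom  bias=-1
    (2,1)@(5, 3): e=[27,3,12] → █
    (3,1)@(7, 3): e=[55,3,-16] → ·
    (2,2)@(5, 5): e=[25,9,8] → █
    (3,2)@(7, 5): e=[53,9,-20] → ·
    (2,3)@(5, 7): e=[23,15,4] → █
    (3,3)@(7, 7): e=[51,15,-24] → ·
    (2,4)@(5, 9): e=[21,21,0] → ·  [on edge]
  covered (3 px):
    · · · ·
    · · █ ·
    · · █ ·
    · · █ ·
    · · · ·
    · · · ·
    · · · ·
    · · · ·
    · · · ·
    · · · ·
    · · · ·
T1:
  2·area = 18
  edge (6, 0)→(6, 9): d=(0,9) right/bottom  bias=-1
  edge (6, 9)→(4, 12): d=(-2,3) right/bottom  bias=-1
  edge (4, 12)→(6, 0): d=(2,-12) top-left  bias=+0
    (2,3)@(5, 7): e=[9,7,2] → █
    (3,3)@(7, 7): e=[-9,1,26] → ·
    (2,4)@(5, 9): e=[9,3,6] → █
    (3,4)@(7, 9): e=[-9,-3,30] → ·
    (2,5)@(5, 11): e=[9,-1,10] → ·
  covered (2 px):
    · · · ·
    · · · ·
    · · · ·
    · · █ ·
    · · █ ·
    · · · ·
    · · · ·
    · · · ·
    · · · ·
    · · · ·
    · · · ·

Result: [3,6,9]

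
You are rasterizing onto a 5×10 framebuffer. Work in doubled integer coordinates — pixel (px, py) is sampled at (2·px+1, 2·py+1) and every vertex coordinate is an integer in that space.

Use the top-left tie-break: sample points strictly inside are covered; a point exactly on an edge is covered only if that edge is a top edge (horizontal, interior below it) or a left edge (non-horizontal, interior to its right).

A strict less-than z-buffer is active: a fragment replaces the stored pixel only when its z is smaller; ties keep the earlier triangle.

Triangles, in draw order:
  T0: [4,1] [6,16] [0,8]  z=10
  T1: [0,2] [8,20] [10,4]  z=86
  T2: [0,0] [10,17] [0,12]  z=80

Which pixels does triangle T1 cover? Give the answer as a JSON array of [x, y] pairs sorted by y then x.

T0:
  2·area = 74
  edge (4, 1)→(6, 16): d=(2,15) right/bottom  bias=-1
  edge (6, 16)→(0, 8): d=(-6,-8) top-left  bias=+0
  edge (0, 8)→(4, 1): d=(4,-7) top-left  bias=+0
    (1,1)@(3, 3): e=[19,54,1] → █
    (2,1)@(5, 3): e=[-11,70,15] → ·
    (1,2)@(3, 5): e=[23,42,9] → █
    (2,2)@(5, 5): e=[-7,58,23] → ·
    (0,3)@(1, 7): e=[57,14,3] → █
    (2,3)@(5, 7): e=[-3,46,31] → ·
    (0,4)@(1, 9): e=[61,2,11] → █
    (2,4)@(5, 9): e=[1,34,39] → █
    (3,4)@(7, 9): e=[-29,50,53] → ·
    (0,5)@(1, 11): e=[65,-10,19] → ·
    (1,5)@(3, 11): e=[35,6,33] → █
    (3,5)@(7, 11): e=[-25,38,61] → ·
  covered (10 px):
    · · · · ·
    · █ · · ·
    · █ · · ·
    █ █ · · ·
    █ █ █ · ·
    · █ █ · ·
    · · █ · ·
    · · · · ·
    · · · · ·
    · · · · ·
T1:
  2·area = 164  (B↔C swapped to make it positive)
  edge (0, 2)→(10, 4): d=(10,2) right/bottom  bias=-1
  edge (10, 4)→(8, 20): d=(-2,16) right/bottom  bias=-1
  edge (8, 20)→(0, 2): d=(-8,-18) top-left  bias=+0
    (0,1)@(1, 3): e=[8,146,10] → █
    (1,1)@(3, 3): e=[4,114,46] → █
    (2,1)@(5, 3): e=[0,82,82] → ·  [on edge]
    (0,2)@(1, 5): e=[28,142,-6] → ·
    (1,2)@(3, 5): e=[24,110,30] → █
    (2,2)@(5, 5): e=[20,78,66] → █
    (3,2)@(7, 5): e=[16,46,102] → █
    (4,2)@(9, 5): e=[12,14,138] → █
    (1,3)@(3, 7): e=[44,106,14] → █
    (1,4)@(3, 9): e=[64,102,-2] → ·
    (2,4)@(5, 9): e=[60,70,34] → █
    (2,5)@(5, 11): e=[80,66,18] → █
  covered (20 px):
    · · · · ·
    █ █ · · ·
    · █ █ █ █
    · █ █ █ █
    · · █ █ █
    · · █ █ █
    · · █ █ ·
    · · · █ ·
    · · · █ ·
    · · · · ·
T2:
  2·area = 120
  edge (0, 0)→(10, 17): d=(10,17) right/bottom  bias=-1
  edge (10, 17)→(0, 12): d=(-10,-5) top-left  bias=+0
  edge (0, 12)→(0, 0): d=(0,-12) top-left  bias=+0
    (0,1)@(1, 3): e=[13,95,12] → █
    (1,1)@(3, 3): e=[-21,105,36] → ·
    (0,2)@(1, 5): e=[33,75,12] → █
    (1,2)@(3, 5): e=[-1,85,36] → ·
    (0,3)@(1, 7): e=[53,55,12] → █
    (1,3)@(3, 7): e=[19,65,36] → █
    (2,3)@(5, 7): e=[-15,75,60] → ·
    (0,4)@(1, 9): e=[73,35,12] → █
    (2,4)@(5, 9): e=[5,55,60] → █
    (3,4)@(7, 9): e=[-29,65,84] → ·
    (0,5)@(1, 11): e=[93,15,12] → █
    (3,5)@(7, 11): e=[-9,45,84] → ·
  covered (14 px):
    · · · · ·
    █ · · · ·
    █ · · · ·
    █ █ · · ·
    █ █ █ · ·
    █ █ █ · ·
    · █ █ █ ·
    · · · █ ·
    · · · · ·
    · · · · ·

Answer: [[0,1],[1,1],[1,2],[2,2],[3,2],[4,2],[1,3],[2,3],[3,3],[4,3],[2,4],[3,4],[4,4],[2,5],[3,5],[4,5],[2,6],[3,6],[3,7],[3,8]]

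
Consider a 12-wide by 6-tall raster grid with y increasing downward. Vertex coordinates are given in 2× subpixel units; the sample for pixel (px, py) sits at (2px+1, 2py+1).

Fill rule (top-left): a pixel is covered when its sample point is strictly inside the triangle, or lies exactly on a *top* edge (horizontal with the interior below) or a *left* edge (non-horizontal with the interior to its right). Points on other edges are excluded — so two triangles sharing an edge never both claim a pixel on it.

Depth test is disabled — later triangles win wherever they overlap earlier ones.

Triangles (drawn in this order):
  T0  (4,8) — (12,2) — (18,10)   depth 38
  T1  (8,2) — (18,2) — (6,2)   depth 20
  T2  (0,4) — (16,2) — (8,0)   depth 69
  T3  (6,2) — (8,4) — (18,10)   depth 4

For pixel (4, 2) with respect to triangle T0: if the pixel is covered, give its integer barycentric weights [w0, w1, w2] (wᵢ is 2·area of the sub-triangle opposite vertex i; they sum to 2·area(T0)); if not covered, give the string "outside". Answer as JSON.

T0:
  2·area = 100
  edge (4, 8)→(12, 2): d=(8,-6) top-left  bias=+0
  edge (12, 2)→(18, 10): d=(6,8) right/bottom  bias=-1
  edge (18, 10)→(4, 8): d=(-14,-2) top-left  bias=+0
    (5,1)@(11, 3): e=[2,14,84] → X
    (6,1)@(13, 3): e=[14,-2,88] → .
    (4,2)@(9, 5): e=[6,42,52] → X
    (6,2)@(13, 5): e=[30,10,60] → X
    (7,2)@(15, 5): e=[42,-6,64] → .
    (3,3)@(7, 7): e=[10,70,20] → X
    (7,3)@(15, 7): e=[58,6,36] → X
    (8,3)@(17, 7): e=[70,-10,40] → .
    (3,4)@(7, 9): e=[26,82,-8] → .
    (4,4)@(9, 9): e=[38,66,-4] → .
    (5,4)@(11, 9): e=[50,50,0] → X  [on edge]
    (8,4)@(17, 9): e=[86,2,12] → X
  covered (13 px):
    . . . . . . . . . . . .
    . . . . . X . . . . . .
    . . . . X X X . . . . .
    . . . X X X X X . . . .
    . . . . . X X X X . . .
    . . . . . . . . . . . .
T1:
  degenerate (2·area = 0) — covers nothing
T2:
  2·area = 48  (B↔C swapped to make it positive)
  edge (0, 4)→(8, 0): d=(8,-4) top-left  bias=+0
  edge (8, 0)→(16, 2): d=(8,2) right/bottom  bias=-1
  edge (16, 2)→(0, 4): d=(-16,2) right/bottom  bias=-1
    (3,0)@(7, 1): e=[4,10,34] → X
    (4,0)@(9, 1): e=[12,6,30] → X
    (5,0)@(11, 1): e=[20,2,26] → X
    (6,0)@(13, 1): e=[28,-2,22] → .
    (1,1)@(3, 3): e=[4,34,10] → X
    (2,1)@(5, 3): e=[12,30,6] → X
    (4,1)@(9, 3): e=[28,22,-2] → .
    (5,1)@(11, 3): e=[36,18,-6] → .
    (1,2)@(3, 5): e=[20,50,-22] → .
    (2,2)@(5, 5): e=[28,46,-26] → .
    (3,2)@(7, 5): e=[36,42,-30] → .
  covered (6 px):
    . . . X X X . . . . . .
    . X X X . . . . . . . .
    . . . . . . . . . . . .
    . . . . . . . . . . . .
    . . . . . . . . . . . .
    . . . . . . . . . . . .
T3:
  2·area = 8  (B↔C swapped to make it positive)
  edge (6, 2)→(18, 10): d=(12,8) right/bottom  bias=-1
  edge (18, 10)→(8, 4): d=(-10,-6) top-left  bias=+0
  edge (8, 4)→(6, 2): d=(-2,-2) top-left  bias=+0
    (1,0)@(3, 1): e=[12,0,-4] → .  [on edge]
    (2,0)@(5, 1): e=[-4,12,0] → .  [on edge]
    (3,1)@(7, 3): e=[4,4,0] → X  [on edge]
    (4,1)@(9, 3): e=[-12,16,4] → .
    (3,2)@(7, 5): e=[28,-16,-4] → .
    (4,2)@(9, 5): e=[12,-4,0] → .  [on edge]
    (5,3)@(11, 7): e=[20,-12,0] → .  [on edge]
    (6,3)@(13, 7): e=[4,0,4] → X  [on edge]
    (7,3)@(15, 7): e=[-12,12,8] → .
    (6,4)@(13, 9): e=[28,-20,0] → .  [on edge]
    (7,5)@(15, 11): e=[36,-28,0] → .  [on edge]
  covered (2 px):
    . . . . . . . . . . . .
    . . . X . . . . . . . .
    . . . . . . . . . . . .
    . . . . . . X . . . . .
    . . . . . . . . . . . .
    . . . . . . . . . . . .

Final: [42,52,6]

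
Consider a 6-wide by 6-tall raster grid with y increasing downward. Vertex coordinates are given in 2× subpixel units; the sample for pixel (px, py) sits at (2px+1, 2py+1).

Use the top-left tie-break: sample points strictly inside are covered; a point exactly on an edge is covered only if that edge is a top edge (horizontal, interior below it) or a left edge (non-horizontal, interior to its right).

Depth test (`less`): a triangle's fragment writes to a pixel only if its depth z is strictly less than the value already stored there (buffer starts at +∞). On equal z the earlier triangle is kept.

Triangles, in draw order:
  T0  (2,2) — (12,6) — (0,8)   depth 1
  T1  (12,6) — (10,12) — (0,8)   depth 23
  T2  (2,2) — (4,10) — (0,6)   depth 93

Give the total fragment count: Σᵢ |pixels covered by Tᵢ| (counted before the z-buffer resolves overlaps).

T0:
  2·area = 68
  edge (2, 2)→(12, 6): d=(10,4) right/bottom  bias=-1
  edge (12, 6)→(0, 8): d=(-12,2) right/bottom  bias=-1
  edge (0, 8)→(2, 2): d=(2,-6) top-left  bias=+0
    (1,1)@(3, 3): e=[6,54,8] → X
    (2,1)@(5, 3): e=[-2,50,20] → .
    (0,2)@(1, 5): e=[34,34,0] → X  [on edge]
    (2,2)@(5, 5): e=[18,26,24] → X
    (3,2)@(7, 5): e=[10,22,36] → X
    (4,2)@(9, 5): e=[2,18,48] → X
    (5,2)@(11, 5): e=[-6,14,60] → .
    (0,3)@(1, 7): e=[54,10,4] → X
    (3,3)@(7, 7): e=[30,-2,40] → .
    (4,3)@(9, 7): e=[22,-6,52] → .
    (0,4)@(1, 9): e=[74,-14,8] → .
    (1,4)@(3, 9): e=[66,-18,20] → .
  covered (9 px):
    . . . . . .
    . X . . . .
    X X X X X .
    X X X . . .
    . . . . . .
    . . . . . .
T1:
  2·area = 68
  edge (12, 6)→(10, 12): d=(-2,6) right/bottom  bias=-1
  edge (10, 12)→(0, 8): d=(-10,-4) top-left  bias=+0
  edge (0, 8)→(12, 6): d=(12,-2) top-left  bias=+0
    (3,3)@(7, 7): e=[28,38,2] → X
    (4,3)@(9, 7): e=[16,46,6] → X
    (5,3)@(11, 7): e=[4,54,10] → X
    (1,4)@(3, 9): e=[48,2,18] → X
    (2,4)@(5, 9): e=[36,10,22] → X
    (5,4)@(11, 9): e=[0,34,34] → .  [on edge]
    (1,5)@(3, 11): e=[44,-18,42] → .
    (2,5)@(5, 11): e=[32,-10,46] → .
    (3,5)@(7, 11): e=[20,-2,50] → .
    (4,5)@(9, 11): e=[8,6,54] → X
    (5,5)@(11, 11): e=[-4,14,58] → .
  covered (8 px):
    . . . . . .
    . . . . . .
    . . . . . .
    . . . X X X
    . X X X X .
    . . . . X .
T2:
  2·area = 24
  edge (2, 2)→(4, 10): d=(2,8) right/bottom  bias=-1
  edge (4, 10)→(0, 6): d=(-4,-4) top-left  bias=+0
  edge (0, 6)→(2, 2): d=(2,-4) top-left  bias=+0
    (0,2)@(1, 5): e=[14,8,2] → X
    (1,2)@(3, 5): e=[-2,16,10] → .
    (0,3)@(1, 7): e=[18,0,6] → X  [on edge]
    (1,3)@(3, 7): e=[2,8,14] → X
    (2,3)@(5, 7): e=[-14,16,22] → .
    (0,4)@(1, 9): e=[22,-8,10] → .
    (1,4)@(3, 9): e=[6,0,18] → X  [on edge]
    (2,4)@(5, 9): e=[-10,8,26] → .
    (1,5)@(3, 11): e=[10,-8,22] → .
    (2,5)@(5, 11): e=[-6,0,30] → .  [on edge]
  covered (4 px):
    . . . . . .
    . . . . . .
    X . . . . .
    X X . . . .
    . X . . . .
    . . . . . .

Final: 21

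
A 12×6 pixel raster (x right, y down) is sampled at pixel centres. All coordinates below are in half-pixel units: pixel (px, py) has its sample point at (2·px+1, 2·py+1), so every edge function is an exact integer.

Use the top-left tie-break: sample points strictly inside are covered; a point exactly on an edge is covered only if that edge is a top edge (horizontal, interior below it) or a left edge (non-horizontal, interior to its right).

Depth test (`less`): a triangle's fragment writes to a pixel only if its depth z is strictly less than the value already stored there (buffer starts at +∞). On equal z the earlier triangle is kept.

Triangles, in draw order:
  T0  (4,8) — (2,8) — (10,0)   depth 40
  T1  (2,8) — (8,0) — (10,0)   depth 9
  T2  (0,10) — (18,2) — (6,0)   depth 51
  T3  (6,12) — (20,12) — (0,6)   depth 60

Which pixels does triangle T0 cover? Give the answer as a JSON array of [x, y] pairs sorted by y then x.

T0:
  2·area = 16
  edge (4, 8)→(2, 8): d=(-2,0) right/bottom  bias=-1
  edge (2, 8)→(10, 0): d=(8,-8) top-left  bias=+0
  edge (10, 0)→(4, 8): d=(-6,8) right/bottom  bias=-1
    (4,0)@(9, 1): e=[14,0,2] → #  [on edge]
    (5,0)@(11, 1): e=[14,16,-14] → ·
    (3,1)@(7, 3): e=[10,0,6] → #  [on edge]
    (4,1)@(9, 3): e=[10,16,-10] → ·
    (2,2)@(5, 5): e=[6,0,10] → #  [on edge]
    (3,2)@(7, 5): e=[6,16,-6] → ·
    (1,3)@(3, 7): e=[2,0,14] → #  [on edge]
    (2,3)@(5, 7): e=[2,16,-2] → ·
    (0,4)@(1, 9): e=[-2,0,18] → ·  [on edge]
    (1,4)@(3, 9): e=[-2,16,2] → ·
  covered (4 px):
    · · · · # · · · · · · ·
    · · · # · · · · · · · ·
    · · # · · · · · · · · ·
    · # · · · · · · · · · ·
    · · · · · · · · · · · ·
    · · · · · · · · · · · ·
T1:
  2·area = 16
  edge (2, 8)→(8, 0): d=(6,-8) top-left  bias=+0
  edge (8, 0)→(10, 0): d=(2,0) top-left  bias=+0
  edge (10, 0)→(2, 8): d=(-8,8) right/bottom  bias=-1
    (4,0)@(9, 1): e=[14,2,0] → ·  [on edge]
    (3,1)@(7, 3): e=[10,6,0] → ·  [on edge]
    (2,2)@(5, 5): e=[6,10,0] → ·  [on edge]
    (1,3)@(3, 7): e=[2,14,0] → ·  [on edge]
    (0,4)@(1, 9): e=[-2,18,0] → ·  [on edge]
  covered (0 px):
    · · · · · · · · · · · ·
    · · · · · · · · · · · ·
    · · · · · · · · · · · ·
    · · · · · · · · · · · ·
    · · · · · · · · · · · ·
    · · · · · · · · · · · ·
T2:
  2·area = 132  (B↔C swapped to make it positive)
  edge (0, 10)→(6, 0): d=(6,-10) top-left  bias=+0
  edge (6, 0)→(18, 2): d=(12,2) right/bottom  bias=-1
  edge (18, 2)→(0, 10): d=(-18,8) right/bottom  bias=-1
    (3,0)@(7, 1): e=[16,10,106] → #
    (4,0)@(9, 1): e=[36,6,90] → #
    (5,0)@(11, 1): e=[56,2,74] → #
    (6,0)@(13, 1): e=[76,-2,58] → ·
    (2,1)@(5, 3): e=[8,38,86] → #
    (6,1)@(13, 3): e=[88,22,22] → #
    (7,1)@(15, 3): e=[108,18,6] → #
    (8,1)@(17, 3): e=[128,14,-10] → ·
    (1,2)@(3, 5): e=[0,66,66] → #  [on edge]
    (6,2)@(13, 5): e=[100,46,-14] → ·
    (7,2)@(15, 5): e=[120,42,-30] → ·
    (1,3)@(3, 7): e=[12,90,30] → #
  covered (17 px):
    · · · # # # · · · · · ·
    · · # # # # # # · · · ·
    · # # # # # · · · · · ·
    · # # · · · · · · · · ·
    # · · · · · · · · · · ·
    · · · · · · · · · · · ·
T3:
  2·area = 84  (B↔C swapped to make it positive)
  edge (6, 12)→(0, 6): d=(-6,-6) top-left  bias=+0
  edge (0, 6)→(20, 12): d=(20,6) right/bottom  bias=-1
  edge (20, 12)→(6, 12): d=(-14,0) right/bottom  bias=-1
    (0,3)@(1, 7): e=[0,14,70] → #  [on edge]
    (1,3)@(3, 7): e=[12,2,70] → #
    (2,3)@(5, 7): e=[24,-10,70] → ·
    (0,4)@(1, 9): e=[-12,54,42] → ·
    (1,4)@(3, 9): e=[0,42,42] → #  [on edge]
    (2,4)@(5, 9): e=[12,30,42] → #
    (3,4)@(7, 9): e=[24,18,42] → #
    (4,4)@(9, 9): e=[36,6,42] → #
    (5,4)@(11, 9): e=[48,-6,42] → ·
    (1,5)@(3, 11): e=[-12,82,14] → ·
    (2,5)@(5, 11): e=[0,70,14] → #  [on edge]
    (5,5)@(11, 11): e=[36,34,14] → #
  covered (12 px):
    · · · · · · · · · · · ·
    · · · · · · · · · · · ·
    · · · · · · · · · · · ·
    # # · · · · · · · · · ·
    · # # # # · · · · · · ·
    · · # # # # # # · · · ·

Final: [[4,0],[3,1],[2,2],[1,3]]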